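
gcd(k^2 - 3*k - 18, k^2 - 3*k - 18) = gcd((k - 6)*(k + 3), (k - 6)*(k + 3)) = k^2 - 3*k - 18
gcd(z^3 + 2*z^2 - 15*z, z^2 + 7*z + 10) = z + 5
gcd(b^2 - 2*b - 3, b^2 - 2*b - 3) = b^2 - 2*b - 3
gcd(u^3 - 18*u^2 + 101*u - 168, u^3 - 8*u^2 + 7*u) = u - 7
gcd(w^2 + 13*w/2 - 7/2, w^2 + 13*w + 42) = w + 7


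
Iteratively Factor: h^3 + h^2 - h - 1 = (h - 1)*(h^2 + 2*h + 1) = (h - 1)*(h + 1)*(h + 1)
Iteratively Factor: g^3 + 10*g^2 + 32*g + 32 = (g + 2)*(g^2 + 8*g + 16) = (g + 2)*(g + 4)*(g + 4)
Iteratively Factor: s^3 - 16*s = (s + 4)*(s^2 - 4*s) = (s - 4)*(s + 4)*(s)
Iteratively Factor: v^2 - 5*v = (v - 5)*(v)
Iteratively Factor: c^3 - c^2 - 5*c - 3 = (c - 3)*(c^2 + 2*c + 1) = (c - 3)*(c + 1)*(c + 1)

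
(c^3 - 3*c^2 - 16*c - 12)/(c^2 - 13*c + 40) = (c^3 - 3*c^2 - 16*c - 12)/(c^2 - 13*c + 40)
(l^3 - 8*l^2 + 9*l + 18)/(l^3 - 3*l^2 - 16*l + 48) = (l^2 - 5*l - 6)/(l^2 - 16)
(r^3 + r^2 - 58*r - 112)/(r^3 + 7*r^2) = 1 - 6/r - 16/r^2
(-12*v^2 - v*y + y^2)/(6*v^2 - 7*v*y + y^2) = (-12*v^2 - v*y + y^2)/(6*v^2 - 7*v*y + y^2)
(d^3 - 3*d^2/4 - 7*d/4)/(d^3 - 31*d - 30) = d*(4*d - 7)/(4*(d^2 - d - 30))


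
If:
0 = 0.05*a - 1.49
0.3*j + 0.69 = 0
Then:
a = 29.80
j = -2.30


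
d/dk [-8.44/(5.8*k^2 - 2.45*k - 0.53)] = (97.904*k - 20.678)/(-5.8*k^2 + 2.45*k + 0.53)^2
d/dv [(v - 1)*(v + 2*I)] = 2*v - 1 + 2*I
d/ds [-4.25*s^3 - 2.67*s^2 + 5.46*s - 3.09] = -12.75*s^2 - 5.34*s + 5.46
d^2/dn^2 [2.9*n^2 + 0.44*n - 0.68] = 5.80000000000000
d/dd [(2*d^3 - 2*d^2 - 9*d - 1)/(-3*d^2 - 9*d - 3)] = (-2*d^4 - 12*d^3 - 9*d^2 + 2*d + 6)/(3*(d^4 + 6*d^3 + 11*d^2 + 6*d + 1))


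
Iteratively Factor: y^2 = (y)*(y)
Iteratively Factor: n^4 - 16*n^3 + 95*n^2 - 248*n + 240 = (n - 5)*(n^3 - 11*n^2 + 40*n - 48) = (n - 5)*(n - 4)*(n^2 - 7*n + 12) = (n - 5)*(n - 4)*(n - 3)*(n - 4)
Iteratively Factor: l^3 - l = (l)*(l^2 - 1) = l*(l + 1)*(l - 1)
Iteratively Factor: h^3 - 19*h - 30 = (h + 2)*(h^2 - 2*h - 15) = (h - 5)*(h + 2)*(h + 3)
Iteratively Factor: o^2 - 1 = (o + 1)*(o - 1)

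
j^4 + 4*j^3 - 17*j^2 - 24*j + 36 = (j - 3)*(j - 1)*(j + 2)*(j + 6)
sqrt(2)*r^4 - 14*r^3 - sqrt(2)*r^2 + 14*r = r*(r - 1)*(r - 7*sqrt(2))*(sqrt(2)*r + sqrt(2))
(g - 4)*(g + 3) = g^2 - g - 12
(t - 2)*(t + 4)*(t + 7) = t^3 + 9*t^2 + 6*t - 56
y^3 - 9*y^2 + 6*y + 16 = (y - 8)*(y - 2)*(y + 1)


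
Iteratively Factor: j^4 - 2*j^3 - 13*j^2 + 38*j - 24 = (j + 4)*(j^3 - 6*j^2 + 11*j - 6) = (j - 2)*(j + 4)*(j^2 - 4*j + 3) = (j - 3)*(j - 2)*(j + 4)*(j - 1)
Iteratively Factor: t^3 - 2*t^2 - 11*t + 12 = (t - 4)*(t^2 + 2*t - 3) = (t - 4)*(t - 1)*(t + 3)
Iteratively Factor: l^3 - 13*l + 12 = (l - 3)*(l^2 + 3*l - 4) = (l - 3)*(l - 1)*(l + 4)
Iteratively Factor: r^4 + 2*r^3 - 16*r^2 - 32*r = (r + 4)*(r^3 - 2*r^2 - 8*r) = r*(r + 4)*(r^2 - 2*r - 8) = r*(r + 2)*(r + 4)*(r - 4)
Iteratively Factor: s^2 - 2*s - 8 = (s - 4)*(s + 2)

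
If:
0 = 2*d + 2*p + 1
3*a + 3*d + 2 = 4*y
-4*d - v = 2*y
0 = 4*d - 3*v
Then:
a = 41*y/24 - 2/3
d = -3*y/8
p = 3*y/8 - 1/2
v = -y/2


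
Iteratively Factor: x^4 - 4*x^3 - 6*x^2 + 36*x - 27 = (x - 1)*(x^3 - 3*x^2 - 9*x + 27) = (x - 1)*(x + 3)*(x^2 - 6*x + 9) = (x - 3)*(x - 1)*(x + 3)*(x - 3)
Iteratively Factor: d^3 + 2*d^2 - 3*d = (d - 1)*(d^2 + 3*d) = d*(d - 1)*(d + 3)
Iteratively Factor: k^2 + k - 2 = (k - 1)*(k + 2)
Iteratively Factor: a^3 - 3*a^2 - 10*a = (a + 2)*(a^2 - 5*a) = (a - 5)*(a + 2)*(a)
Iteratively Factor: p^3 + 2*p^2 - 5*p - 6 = (p + 1)*(p^2 + p - 6) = (p + 1)*(p + 3)*(p - 2)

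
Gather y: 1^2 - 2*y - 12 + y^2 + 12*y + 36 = y^2 + 10*y + 25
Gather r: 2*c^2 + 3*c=2*c^2 + 3*c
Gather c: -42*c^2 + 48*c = -42*c^2 + 48*c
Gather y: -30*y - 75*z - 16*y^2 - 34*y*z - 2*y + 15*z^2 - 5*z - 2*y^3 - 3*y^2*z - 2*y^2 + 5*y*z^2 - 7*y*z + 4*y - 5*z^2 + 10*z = -2*y^3 + y^2*(-3*z - 18) + y*(5*z^2 - 41*z - 28) + 10*z^2 - 70*z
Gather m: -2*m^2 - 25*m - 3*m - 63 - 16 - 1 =-2*m^2 - 28*m - 80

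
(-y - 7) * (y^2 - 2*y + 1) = -y^3 - 5*y^2 + 13*y - 7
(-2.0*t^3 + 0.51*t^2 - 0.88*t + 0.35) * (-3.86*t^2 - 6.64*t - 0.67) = 7.72*t^5 + 11.3114*t^4 + 1.3504*t^3 + 4.1505*t^2 - 1.7344*t - 0.2345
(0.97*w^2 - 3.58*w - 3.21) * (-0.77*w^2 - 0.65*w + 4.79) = -0.7469*w^4 + 2.1261*w^3 + 9.445*w^2 - 15.0617*w - 15.3759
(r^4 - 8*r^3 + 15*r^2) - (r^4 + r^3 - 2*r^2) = -9*r^3 + 17*r^2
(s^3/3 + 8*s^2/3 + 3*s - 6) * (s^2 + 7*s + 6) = s^5/3 + 5*s^4 + 71*s^3/3 + 31*s^2 - 24*s - 36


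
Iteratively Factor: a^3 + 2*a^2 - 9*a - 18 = (a + 3)*(a^2 - a - 6) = (a - 3)*(a + 3)*(a + 2)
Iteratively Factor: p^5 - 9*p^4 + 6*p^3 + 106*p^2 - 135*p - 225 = (p - 5)*(p^4 - 4*p^3 - 14*p^2 + 36*p + 45) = (p - 5)*(p + 1)*(p^3 - 5*p^2 - 9*p + 45) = (p - 5)*(p - 3)*(p + 1)*(p^2 - 2*p - 15) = (p - 5)^2*(p - 3)*(p + 1)*(p + 3)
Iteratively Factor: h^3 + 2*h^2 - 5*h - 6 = (h + 1)*(h^2 + h - 6) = (h + 1)*(h + 3)*(h - 2)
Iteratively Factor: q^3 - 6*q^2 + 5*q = (q - 1)*(q^2 - 5*q) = (q - 5)*(q - 1)*(q)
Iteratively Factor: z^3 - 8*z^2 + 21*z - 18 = (z - 3)*(z^2 - 5*z + 6) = (z - 3)*(z - 2)*(z - 3)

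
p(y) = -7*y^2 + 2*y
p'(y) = 2 - 14*y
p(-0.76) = -5.56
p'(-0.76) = 12.64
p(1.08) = -6.00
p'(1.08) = -13.12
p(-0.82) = -6.35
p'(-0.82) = 13.48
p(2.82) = -50.03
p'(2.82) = -37.48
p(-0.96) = -8.37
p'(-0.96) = 15.44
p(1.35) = -10.06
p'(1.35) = -16.90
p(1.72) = -17.27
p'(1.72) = -22.08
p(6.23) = -259.23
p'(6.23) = -85.22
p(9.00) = -549.00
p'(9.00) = -124.00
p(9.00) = -549.00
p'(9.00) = -124.00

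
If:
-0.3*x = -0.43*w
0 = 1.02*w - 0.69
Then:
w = 0.68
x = 0.97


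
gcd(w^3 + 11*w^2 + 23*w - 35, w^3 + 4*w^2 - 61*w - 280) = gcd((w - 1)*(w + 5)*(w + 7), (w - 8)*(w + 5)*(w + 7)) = w^2 + 12*w + 35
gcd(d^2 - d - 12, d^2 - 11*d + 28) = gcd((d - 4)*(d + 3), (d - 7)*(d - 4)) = d - 4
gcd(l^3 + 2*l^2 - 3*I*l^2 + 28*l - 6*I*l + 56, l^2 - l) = 1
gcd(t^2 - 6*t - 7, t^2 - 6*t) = 1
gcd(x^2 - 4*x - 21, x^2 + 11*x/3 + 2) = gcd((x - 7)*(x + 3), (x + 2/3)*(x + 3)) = x + 3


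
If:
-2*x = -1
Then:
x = 1/2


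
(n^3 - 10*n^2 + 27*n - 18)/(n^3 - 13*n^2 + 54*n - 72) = (n - 1)/(n - 4)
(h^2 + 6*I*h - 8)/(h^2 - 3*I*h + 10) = (h + 4*I)/(h - 5*I)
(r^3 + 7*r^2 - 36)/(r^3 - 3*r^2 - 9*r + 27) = (r^2 + 4*r - 12)/(r^2 - 6*r + 9)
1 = 1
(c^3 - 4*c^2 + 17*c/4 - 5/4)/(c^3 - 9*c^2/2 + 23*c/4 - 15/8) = 2*(c - 1)/(2*c - 3)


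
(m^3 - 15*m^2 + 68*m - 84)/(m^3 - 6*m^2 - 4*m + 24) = (m - 7)/(m + 2)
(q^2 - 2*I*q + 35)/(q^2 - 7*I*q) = (q + 5*I)/q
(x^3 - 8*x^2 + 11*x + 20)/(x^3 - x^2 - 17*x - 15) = (x - 4)/(x + 3)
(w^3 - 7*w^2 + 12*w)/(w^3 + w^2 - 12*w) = (w - 4)/(w + 4)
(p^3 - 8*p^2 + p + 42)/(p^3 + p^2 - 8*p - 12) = (p - 7)/(p + 2)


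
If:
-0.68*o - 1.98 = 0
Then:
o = -2.91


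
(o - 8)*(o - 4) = o^2 - 12*o + 32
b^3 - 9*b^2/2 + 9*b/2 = b*(b - 3)*(b - 3/2)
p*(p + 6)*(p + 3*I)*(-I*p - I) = -I*p^4 + 3*p^3 - 7*I*p^3 + 21*p^2 - 6*I*p^2 + 18*p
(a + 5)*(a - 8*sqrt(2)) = a^2 - 8*sqrt(2)*a + 5*a - 40*sqrt(2)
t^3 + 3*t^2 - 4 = (t - 1)*(t + 2)^2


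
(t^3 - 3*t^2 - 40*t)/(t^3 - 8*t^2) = (t + 5)/t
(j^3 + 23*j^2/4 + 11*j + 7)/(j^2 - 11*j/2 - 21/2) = (4*j^3 + 23*j^2 + 44*j + 28)/(2*(2*j^2 - 11*j - 21))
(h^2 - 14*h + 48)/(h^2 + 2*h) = (h^2 - 14*h + 48)/(h*(h + 2))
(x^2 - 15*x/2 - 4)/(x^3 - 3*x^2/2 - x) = (x - 8)/(x*(x - 2))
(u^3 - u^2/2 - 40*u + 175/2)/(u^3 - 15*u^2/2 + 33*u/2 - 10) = (u^2 + 2*u - 35)/(u^2 - 5*u + 4)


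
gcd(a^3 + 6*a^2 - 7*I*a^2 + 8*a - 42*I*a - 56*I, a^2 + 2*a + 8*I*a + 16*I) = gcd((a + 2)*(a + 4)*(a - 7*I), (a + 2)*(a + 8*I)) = a + 2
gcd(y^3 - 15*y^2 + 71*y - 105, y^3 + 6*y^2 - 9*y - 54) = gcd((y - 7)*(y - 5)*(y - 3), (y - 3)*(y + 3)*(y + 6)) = y - 3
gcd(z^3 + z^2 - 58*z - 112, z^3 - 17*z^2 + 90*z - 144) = z - 8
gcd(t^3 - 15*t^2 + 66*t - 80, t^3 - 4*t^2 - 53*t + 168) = t - 8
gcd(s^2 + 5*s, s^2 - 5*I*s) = s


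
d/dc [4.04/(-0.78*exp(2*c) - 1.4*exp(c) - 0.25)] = (6.3024*exp(c) + 5.656)*exp(c)/(0.78*exp(2*c) + 1.4*exp(c) + 0.25)^2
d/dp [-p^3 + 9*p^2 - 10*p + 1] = -3*p^2 + 18*p - 10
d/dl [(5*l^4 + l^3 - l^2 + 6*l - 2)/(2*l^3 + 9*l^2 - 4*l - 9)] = (10*l^6 + 90*l^5 - 49*l^4 - 212*l^3 - 65*l^2 + 54*l - 62)/(4*l^6 + 36*l^5 + 65*l^4 - 108*l^3 - 146*l^2 + 72*l + 81)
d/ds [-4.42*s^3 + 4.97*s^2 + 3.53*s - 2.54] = -13.26*s^2 + 9.94*s + 3.53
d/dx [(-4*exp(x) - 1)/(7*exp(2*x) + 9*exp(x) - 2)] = (28*exp(2*x) + 14*exp(x) + 17)*exp(x)/(49*exp(4*x) + 126*exp(3*x) + 53*exp(2*x) - 36*exp(x) + 4)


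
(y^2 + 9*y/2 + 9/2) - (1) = y^2 + 9*y/2 + 7/2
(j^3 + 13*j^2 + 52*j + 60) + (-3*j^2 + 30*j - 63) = j^3 + 10*j^2 + 82*j - 3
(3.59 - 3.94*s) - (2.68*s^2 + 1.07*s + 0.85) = -2.68*s^2 - 5.01*s + 2.74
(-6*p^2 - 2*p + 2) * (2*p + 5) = -12*p^3 - 34*p^2 - 6*p + 10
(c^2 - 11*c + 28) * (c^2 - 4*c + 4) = c^4 - 15*c^3 + 76*c^2 - 156*c + 112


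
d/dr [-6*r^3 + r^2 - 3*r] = -18*r^2 + 2*r - 3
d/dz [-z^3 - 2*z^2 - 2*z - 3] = -3*z^2 - 4*z - 2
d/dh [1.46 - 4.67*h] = -4.67000000000000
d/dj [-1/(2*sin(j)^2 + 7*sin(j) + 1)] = (4*sin(j) + 7)*cos(j)/(7*sin(j) - cos(2*j) + 2)^2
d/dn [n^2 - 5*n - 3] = 2*n - 5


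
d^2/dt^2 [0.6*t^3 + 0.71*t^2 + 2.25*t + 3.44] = 3.6*t + 1.42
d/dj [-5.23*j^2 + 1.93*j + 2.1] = 1.93 - 10.46*j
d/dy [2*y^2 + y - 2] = 4*y + 1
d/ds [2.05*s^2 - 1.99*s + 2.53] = 4.1*s - 1.99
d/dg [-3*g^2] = -6*g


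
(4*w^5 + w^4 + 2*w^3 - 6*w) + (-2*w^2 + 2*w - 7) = 4*w^5 + w^4 + 2*w^3 - 2*w^2 - 4*w - 7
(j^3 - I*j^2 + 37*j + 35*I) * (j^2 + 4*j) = j^5 + 4*j^4 - I*j^4 + 37*j^3 - 4*I*j^3 + 148*j^2 + 35*I*j^2 + 140*I*j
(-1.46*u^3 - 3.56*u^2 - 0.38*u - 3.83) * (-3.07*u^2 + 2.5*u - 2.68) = 4.4822*u^5 + 7.2792*u^4 - 3.8206*u^3 + 20.3489*u^2 - 8.5566*u + 10.2644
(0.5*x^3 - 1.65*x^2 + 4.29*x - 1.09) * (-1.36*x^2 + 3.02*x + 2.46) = -0.68*x^5 + 3.754*x^4 - 9.5874*x^3 + 10.3792*x^2 + 7.2616*x - 2.6814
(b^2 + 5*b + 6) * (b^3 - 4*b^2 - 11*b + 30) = b^5 + b^4 - 25*b^3 - 49*b^2 + 84*b + 180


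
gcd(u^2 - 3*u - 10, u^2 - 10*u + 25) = u - 5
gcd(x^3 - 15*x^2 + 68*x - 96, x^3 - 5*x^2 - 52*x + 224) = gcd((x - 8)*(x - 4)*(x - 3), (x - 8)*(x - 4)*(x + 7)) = x^2 - 12*x + 32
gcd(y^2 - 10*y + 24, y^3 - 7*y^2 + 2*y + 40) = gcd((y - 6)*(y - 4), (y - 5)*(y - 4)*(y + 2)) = y - 4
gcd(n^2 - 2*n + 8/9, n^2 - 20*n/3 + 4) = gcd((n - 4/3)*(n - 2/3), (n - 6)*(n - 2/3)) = n - 2/3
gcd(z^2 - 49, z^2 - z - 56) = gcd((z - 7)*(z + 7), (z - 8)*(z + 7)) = z + 7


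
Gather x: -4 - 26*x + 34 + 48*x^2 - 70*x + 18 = 48*x^2 - 96*x + 48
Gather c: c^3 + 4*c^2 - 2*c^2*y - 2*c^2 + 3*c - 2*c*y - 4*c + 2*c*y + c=c^3 + c^2*(2 - 2*y)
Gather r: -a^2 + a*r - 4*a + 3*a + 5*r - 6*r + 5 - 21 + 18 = -a^2 - a + r*(a - 1) + 2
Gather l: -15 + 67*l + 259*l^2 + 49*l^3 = 49*l^3 + 259*l^2 + 67*l - 15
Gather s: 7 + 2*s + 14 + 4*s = 6*s + 21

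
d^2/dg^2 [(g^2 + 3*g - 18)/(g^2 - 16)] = 2*(3*g^3 - 6*g^2 + 144*g - 32)/(g^6 - 48*g^4 + 768*g^2 - 4096)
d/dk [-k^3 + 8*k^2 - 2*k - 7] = -3*k^2 + 16*k - 2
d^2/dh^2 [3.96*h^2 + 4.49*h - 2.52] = 7.92000000000000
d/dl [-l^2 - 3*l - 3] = -2*l - 3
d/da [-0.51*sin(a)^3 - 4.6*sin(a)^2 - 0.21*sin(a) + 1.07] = (-9.2*sin(a) + 0.765*cos(2*a) - 0.975)*cos(a)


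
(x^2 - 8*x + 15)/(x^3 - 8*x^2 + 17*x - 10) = (x - 3)/(x^2 - 3*x + 2)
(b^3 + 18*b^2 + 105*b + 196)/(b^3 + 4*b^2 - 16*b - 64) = (b^2 + 14*b + 49)/(b^2 - 16)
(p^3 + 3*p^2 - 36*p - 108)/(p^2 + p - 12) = (p^3 + 3*p^2 - 36*p - 108)/(p^2 + p - 12)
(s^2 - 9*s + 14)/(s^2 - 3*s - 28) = (s - 2)/(s + 4)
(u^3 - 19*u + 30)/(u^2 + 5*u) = u - 5 + 6/u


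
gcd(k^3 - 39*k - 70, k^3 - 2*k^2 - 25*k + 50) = k + 5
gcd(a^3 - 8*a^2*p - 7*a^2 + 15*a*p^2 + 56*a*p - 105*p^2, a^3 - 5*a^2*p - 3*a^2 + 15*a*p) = -a + 5*p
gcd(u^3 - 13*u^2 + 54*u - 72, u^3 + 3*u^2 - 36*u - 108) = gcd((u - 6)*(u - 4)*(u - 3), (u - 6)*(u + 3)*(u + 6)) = u - 6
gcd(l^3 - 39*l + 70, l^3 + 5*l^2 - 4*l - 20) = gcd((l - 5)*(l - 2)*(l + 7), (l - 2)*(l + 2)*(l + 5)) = l - 2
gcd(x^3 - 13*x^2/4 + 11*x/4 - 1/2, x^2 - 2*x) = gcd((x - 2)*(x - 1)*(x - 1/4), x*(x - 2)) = x - 2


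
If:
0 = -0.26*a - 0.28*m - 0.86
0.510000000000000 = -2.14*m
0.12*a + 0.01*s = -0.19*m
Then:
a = -3.05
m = -0.24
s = 41.14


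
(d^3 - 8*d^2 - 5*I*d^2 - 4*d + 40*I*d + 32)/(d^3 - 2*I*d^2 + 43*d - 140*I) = (d^2 - d*(8 + I) + 8*I)/(d^2 + 2*I*d + 35)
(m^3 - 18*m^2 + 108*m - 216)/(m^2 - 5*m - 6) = (m^2 - 12*m + 36)/(m + 1)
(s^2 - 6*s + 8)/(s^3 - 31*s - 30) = (-s^2 + 6*s - 8)/(-s^3 + 31*s + 30)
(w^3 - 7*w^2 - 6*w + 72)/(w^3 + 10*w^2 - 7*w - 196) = (w^2 - 3*w - 18)/(w^2 + 14*w + 49)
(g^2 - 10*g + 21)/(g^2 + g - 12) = (g - 7)/(g + 4)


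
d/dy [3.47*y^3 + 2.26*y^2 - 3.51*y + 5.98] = 10.41*y^2 + 4.52*y - 3.51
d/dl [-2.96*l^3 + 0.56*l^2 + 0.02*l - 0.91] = -8.88*l^2 + 1.12*l + 0.02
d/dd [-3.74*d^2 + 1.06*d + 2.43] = 1.06 - 7.48*d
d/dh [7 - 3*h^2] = -6*h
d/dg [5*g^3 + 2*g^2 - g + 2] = 15*g^2 + 4*g - 1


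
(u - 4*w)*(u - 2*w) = u^2 - 6*u*w + 8*w^2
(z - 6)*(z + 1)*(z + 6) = z^3 + z^2 - 36*z - 36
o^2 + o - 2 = (o - 1)*(o + 2)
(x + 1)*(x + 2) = x^2 + 3*x + 2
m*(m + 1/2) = m^2 + m/2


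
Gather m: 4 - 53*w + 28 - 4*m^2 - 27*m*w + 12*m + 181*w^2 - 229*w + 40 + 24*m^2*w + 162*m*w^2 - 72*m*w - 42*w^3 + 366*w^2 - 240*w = m^2*(24*w - 4) + m*(162*w^2 - 99*w + 12) - 42*w^3 + 547*w^2 - 522*w + 72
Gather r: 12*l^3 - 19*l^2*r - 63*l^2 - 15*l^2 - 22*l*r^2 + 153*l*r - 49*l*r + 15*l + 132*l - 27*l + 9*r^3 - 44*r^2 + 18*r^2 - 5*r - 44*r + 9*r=12*l^3 - 78*l^2 + 120*l + 9*r^3 + r^2*(-22*l - 26) + r*(-19*l^2 + 104*l - 40)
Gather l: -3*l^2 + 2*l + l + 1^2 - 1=-3*l^2 + 3*l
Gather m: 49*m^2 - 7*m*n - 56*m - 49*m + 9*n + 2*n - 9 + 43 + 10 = 49*m^2 + m*(-7*n - 105) + 11*n + 44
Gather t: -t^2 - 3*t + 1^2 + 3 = -t^2 - 3*t + 4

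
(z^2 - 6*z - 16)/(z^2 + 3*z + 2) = (z - 8)/(z + 1)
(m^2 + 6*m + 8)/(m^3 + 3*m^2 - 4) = (m + 4)/(m^2 + m - 2)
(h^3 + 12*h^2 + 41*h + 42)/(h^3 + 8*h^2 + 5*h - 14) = (h + 3)/(h - 1)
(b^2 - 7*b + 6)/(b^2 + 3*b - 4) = (b - 6)/(b + 4)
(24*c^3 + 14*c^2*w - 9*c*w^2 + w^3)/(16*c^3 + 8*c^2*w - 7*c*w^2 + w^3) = (-6*c + w)/(-4*c + w)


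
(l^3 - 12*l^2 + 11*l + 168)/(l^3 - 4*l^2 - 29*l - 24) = (l - 7)/(l + 1)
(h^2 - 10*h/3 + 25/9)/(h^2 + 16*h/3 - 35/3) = (h - 5/3)/(h + 7)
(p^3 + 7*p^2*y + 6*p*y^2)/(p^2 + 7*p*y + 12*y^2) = p*(p^2 + 7*p*y + 6*y^2)/(p^2 + 7*p*y + 12*y^2)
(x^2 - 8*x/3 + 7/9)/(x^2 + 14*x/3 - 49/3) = (x - 1/3)/(x + 7)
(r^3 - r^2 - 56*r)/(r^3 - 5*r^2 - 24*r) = (r + 7)/(r + 3)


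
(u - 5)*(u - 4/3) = u^2 - 19*u/3 + 20/3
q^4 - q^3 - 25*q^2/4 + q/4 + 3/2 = (q - 3)*(q - 1/2)*(q + 1/2)*(q + 2)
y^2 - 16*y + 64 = (y - 8)^2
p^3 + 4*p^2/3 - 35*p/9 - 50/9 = (p - 2)*(p + 5/3)^2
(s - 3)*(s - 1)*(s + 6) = s^3 + 2*s^2 - 21*s + 18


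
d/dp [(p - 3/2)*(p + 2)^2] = (p + 2)*(3*p - 1)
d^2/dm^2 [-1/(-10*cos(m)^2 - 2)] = 5*(-10*sin(m)^4 + 3*sin(m)^2 + 6)/(5*cos(m)^2 + 1)^3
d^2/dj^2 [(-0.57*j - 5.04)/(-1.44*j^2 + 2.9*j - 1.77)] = ((0.57*j + 5.04)*(2.88*j - 2.9)*(5.76*j - 5.8) - (4.9248*j + 11.2092)*(1.44*j^2 - 2.9*j + 1.77))/(1.44*j^2 - 2.9*j + 1.77)^3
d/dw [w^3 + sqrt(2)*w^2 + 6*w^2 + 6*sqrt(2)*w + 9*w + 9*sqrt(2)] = 3*w^2 + 2*sqrt(2)*w + 12*w + 6*sqrt(2) + 9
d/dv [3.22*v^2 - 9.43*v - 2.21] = 6.44*v - 9.43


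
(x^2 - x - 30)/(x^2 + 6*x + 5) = (x - 6)/(x + 1)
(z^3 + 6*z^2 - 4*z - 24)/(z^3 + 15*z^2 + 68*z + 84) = (z - 2)/(z + 7)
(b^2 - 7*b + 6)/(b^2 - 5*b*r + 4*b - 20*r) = (b^2 - 7*b + 6)/(b^2 - 5*b*r + 4*b - 20*r)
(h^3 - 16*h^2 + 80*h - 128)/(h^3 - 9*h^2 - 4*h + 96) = (h - 4)/(h + 3)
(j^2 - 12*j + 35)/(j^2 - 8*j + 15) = (j - 7)/(j - 3)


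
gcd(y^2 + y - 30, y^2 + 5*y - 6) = y + 6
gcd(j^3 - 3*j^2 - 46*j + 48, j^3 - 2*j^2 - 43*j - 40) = j - 8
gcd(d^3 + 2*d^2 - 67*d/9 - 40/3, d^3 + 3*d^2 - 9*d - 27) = d + 3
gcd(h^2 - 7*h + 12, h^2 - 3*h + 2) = 1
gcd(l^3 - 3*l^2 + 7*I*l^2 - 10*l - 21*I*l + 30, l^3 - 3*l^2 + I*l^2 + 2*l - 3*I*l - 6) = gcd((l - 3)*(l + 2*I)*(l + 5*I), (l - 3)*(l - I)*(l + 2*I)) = l^2 + l*(-3 + 2*I) - 6*I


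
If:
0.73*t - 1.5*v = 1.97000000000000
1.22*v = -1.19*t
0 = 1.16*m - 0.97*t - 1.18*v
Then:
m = -0.14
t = 0.90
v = -0.88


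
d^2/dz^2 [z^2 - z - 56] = 2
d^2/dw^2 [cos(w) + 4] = -cos(w)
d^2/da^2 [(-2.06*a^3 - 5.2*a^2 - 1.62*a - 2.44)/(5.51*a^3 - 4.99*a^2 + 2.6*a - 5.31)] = (-429.024028*a^6 - 118.030812*a^5 - 897.982332*a^4 - 1144.46244*a^3 - 145.702128*a^2 - 329.353152*a - 241.654808)/(167.284151*a^9 - 454.490697*a^8 + 648.407433*a^7 - 1036.808332*a^6 + 1181.951094*a^5 - 954.282153*a^4 + 897.009173*a^3 - 529.782417*a^2 + 219.92958*a - 149.721291)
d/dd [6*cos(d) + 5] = -6*sin(d)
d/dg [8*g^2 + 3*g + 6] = 16*g + 3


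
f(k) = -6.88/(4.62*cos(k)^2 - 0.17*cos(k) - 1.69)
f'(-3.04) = -0.70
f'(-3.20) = 0.40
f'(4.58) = -3.76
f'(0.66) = -26.82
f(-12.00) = -4.72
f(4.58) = 4.34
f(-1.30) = 4.90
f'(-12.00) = -13.27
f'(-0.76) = 82.05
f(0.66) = -6.50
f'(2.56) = 10.59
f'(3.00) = 1.00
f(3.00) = -2.29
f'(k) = -6.88*(9.24*sin(k)*cos(k) - 0.17*sin(k))/(4.62*cos(k)^2 - 0.17*cos(k) - 1.69)^2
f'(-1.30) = 7.73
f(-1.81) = 4.95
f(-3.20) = -2.23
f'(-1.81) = -8.16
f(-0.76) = -11.20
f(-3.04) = -2.25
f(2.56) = -4.10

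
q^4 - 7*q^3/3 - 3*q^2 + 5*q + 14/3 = (q - 7/3)*(q - 2)*(q + 1)^2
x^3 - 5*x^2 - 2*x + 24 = (x - 4)*(x - 3)*(x + 2)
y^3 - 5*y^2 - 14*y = y*(y - 7)*(y + 2)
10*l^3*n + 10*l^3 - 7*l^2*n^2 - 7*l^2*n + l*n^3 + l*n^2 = (-5*l + n)*(-2*l + n)*(l*n + l)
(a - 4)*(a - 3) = a^2 - 7*a + 12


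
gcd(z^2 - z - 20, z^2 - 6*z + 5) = z - 5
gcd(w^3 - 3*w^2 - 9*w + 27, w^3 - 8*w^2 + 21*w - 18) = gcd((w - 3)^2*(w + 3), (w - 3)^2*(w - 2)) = w^2 - 6*w + 9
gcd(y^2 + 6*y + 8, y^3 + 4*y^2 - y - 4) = y + 4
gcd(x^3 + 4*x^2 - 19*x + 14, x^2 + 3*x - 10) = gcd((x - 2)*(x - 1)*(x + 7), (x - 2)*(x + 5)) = x - 2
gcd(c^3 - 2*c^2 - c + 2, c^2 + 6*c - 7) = c - 1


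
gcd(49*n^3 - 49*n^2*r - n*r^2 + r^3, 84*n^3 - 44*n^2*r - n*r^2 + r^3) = 7*n + r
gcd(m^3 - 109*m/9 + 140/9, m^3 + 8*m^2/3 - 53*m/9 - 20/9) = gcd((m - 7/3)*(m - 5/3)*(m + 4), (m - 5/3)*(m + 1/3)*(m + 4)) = m^2 + 7*m/3 - 20/3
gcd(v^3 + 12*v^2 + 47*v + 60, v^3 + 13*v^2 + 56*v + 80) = v^2 + 9*v + 20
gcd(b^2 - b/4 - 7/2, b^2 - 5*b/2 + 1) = b - 2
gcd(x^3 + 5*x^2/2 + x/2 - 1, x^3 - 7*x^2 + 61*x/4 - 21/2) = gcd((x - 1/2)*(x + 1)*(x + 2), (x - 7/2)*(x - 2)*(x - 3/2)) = 1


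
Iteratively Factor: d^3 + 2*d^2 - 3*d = (d + 3)*(d^2 - d) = d*(d + 3)*(d - 1)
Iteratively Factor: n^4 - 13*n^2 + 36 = (n - 3)*(n^3 + 3*n^2 - 4*n - 12) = (n - 3)*(n + 2)*(n^2 + n - 6) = (n - 3)*(n + 2)*(n + 3)*(n - 2)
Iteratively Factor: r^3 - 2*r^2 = (r)*(r^2 - 2*r) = r^2*(r - 2)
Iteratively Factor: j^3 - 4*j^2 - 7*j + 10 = (j - 1)*(j^2 - 3*j - 10) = (j - 1)*(j + 2)*(j - 5)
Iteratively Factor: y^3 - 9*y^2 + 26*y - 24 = (y - 4)*(y^2 - 5*y + 6) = (y - 4)*(y - 3)*(y - 2)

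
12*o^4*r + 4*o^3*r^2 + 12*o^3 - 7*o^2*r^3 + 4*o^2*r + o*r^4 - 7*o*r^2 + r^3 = (-6*o + r)*(-2*o + r)*(o + r)*(o*r + 1)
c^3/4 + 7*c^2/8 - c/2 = c*(c/4 + 1)*(c - 1/2)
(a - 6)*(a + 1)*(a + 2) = a^3 - 3*a^2 - 16*a - 12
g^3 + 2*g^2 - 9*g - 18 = (g - 3)*(g + 2)*(g + 3)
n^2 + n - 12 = (n - 3)*(n + 4)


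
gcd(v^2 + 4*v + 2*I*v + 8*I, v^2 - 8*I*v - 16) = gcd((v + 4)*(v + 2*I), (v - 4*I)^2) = 1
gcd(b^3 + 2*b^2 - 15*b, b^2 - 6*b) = b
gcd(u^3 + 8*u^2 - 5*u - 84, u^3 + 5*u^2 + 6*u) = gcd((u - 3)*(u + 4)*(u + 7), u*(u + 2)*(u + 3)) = 1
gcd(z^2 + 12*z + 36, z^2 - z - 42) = z + 6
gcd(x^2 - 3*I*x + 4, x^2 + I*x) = x + I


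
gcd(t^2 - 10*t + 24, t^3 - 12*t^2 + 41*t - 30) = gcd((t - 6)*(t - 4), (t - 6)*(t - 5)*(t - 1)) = t - 6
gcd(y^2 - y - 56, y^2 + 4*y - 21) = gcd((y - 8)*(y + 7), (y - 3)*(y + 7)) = y + 7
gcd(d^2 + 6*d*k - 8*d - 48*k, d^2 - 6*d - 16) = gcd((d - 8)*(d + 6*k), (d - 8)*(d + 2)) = d - 8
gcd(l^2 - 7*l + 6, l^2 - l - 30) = l - 6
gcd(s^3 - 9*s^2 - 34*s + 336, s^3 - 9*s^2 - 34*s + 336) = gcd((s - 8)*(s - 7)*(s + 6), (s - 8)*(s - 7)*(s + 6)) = s^3 - 9*s^2 - 34*s + 336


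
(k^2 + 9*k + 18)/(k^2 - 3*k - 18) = (k + 6)/(k - 6)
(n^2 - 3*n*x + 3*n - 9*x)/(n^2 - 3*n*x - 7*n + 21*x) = (n + 3)/(n - 7)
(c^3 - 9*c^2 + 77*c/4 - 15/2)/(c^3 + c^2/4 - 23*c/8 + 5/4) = 2*(2*c^2 - 17*c + 30)/(4*c^2 + 3*c - 10)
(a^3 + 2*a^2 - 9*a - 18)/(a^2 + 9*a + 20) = (a^3 + 2*a^2 - 9*a - 18)/(a^2 + 9*a + 20)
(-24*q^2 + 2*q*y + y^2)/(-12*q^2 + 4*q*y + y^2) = (-4*q + y)/(-2*q + y)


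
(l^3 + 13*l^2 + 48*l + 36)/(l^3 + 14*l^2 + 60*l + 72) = (l + 1)/(l + 2)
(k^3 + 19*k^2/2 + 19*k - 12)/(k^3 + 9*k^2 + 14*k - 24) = (k - 1/2)/(k - 1)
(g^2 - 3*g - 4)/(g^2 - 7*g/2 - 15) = 2*(-g^2 + 3*g + 4)/(-2*g^2 + 7*g + 30)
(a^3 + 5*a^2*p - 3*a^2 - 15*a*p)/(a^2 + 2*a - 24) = a*(a^2 + 5*a*p - 3*a - 15*p)/(a^2 + 2*a - 24)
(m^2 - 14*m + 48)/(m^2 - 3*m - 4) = (-m^2 + 14*m - 48)/(-m^2 + 3*m + 4)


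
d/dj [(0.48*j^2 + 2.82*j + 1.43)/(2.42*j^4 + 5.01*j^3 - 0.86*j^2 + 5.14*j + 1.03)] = (-2.3232*j^5 - 22.878*j^4 - 42.0988*j^3 - 16.6005*j^2 + 3.4484*j - 4.4456)/(5.8564*j^8 + 24.2484*j^7 + 20.9377*j^6 + 16.2604*j^5 + 57.2276*j^4 + 1.4798*j^3 + 24.648*j^2 + 10.5884*j + 1.0609)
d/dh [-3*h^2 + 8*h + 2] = 8 - 6*h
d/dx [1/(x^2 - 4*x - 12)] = 2*(2 - x)/(-x^2 + 4*x + 12)^2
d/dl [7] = 0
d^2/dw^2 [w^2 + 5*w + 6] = 2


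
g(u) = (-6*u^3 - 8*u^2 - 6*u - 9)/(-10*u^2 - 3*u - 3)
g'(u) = (20*u + 3)*(-6*u^3 - 8*u^2 - 6*u - 9)/(-10*u^2 - 3*u - 3)^2 + (-18*u^2 - 16*u - 6)/(-10*u^2 - 3*u - 3)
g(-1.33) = 0.06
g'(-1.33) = 1.08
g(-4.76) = -2.25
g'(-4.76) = 0.60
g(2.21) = 2.16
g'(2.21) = 0.47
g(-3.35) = -1.40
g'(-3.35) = 0.62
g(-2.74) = -1.01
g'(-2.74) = 0.64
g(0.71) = 1.91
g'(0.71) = -0.63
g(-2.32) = -0.74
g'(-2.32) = 0.68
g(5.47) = 3.96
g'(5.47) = 0.59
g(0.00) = 3.00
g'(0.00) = -1.00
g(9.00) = 6.05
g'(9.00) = 0.60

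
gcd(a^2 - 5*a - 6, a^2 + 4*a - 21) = 1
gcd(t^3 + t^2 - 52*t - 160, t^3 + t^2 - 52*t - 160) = t^3 + t^2 - 52*t - 160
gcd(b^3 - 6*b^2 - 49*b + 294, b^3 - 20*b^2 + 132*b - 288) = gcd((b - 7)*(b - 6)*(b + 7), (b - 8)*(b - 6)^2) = b - 6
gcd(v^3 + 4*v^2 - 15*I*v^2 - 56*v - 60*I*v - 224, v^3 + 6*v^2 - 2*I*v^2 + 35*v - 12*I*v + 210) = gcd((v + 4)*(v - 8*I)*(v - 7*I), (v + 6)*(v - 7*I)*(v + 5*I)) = v - 7*I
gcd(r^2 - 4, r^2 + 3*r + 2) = r + 2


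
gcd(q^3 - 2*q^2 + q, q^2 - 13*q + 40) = 1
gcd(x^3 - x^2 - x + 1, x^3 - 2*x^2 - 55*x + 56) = x - 1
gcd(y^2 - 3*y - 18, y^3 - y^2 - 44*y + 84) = y - 6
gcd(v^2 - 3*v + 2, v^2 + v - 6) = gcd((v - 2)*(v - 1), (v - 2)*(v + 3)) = v - 2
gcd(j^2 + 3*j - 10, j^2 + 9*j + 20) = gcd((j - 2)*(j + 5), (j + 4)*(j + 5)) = j + 5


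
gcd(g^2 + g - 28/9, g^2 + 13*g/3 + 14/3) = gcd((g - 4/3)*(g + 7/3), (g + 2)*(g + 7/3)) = g + 7/3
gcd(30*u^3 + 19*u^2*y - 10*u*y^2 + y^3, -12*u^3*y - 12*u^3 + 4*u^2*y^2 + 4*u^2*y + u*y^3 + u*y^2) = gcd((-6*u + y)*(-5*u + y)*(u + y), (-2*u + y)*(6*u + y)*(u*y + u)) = 1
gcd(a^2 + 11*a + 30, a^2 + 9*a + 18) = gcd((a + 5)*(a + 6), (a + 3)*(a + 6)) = a + 6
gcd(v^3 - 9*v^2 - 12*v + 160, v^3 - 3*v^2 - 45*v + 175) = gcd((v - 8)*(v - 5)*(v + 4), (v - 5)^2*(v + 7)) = v - 5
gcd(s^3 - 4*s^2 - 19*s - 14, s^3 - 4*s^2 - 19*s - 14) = s^3 - 4*s^2 - 19*s - 14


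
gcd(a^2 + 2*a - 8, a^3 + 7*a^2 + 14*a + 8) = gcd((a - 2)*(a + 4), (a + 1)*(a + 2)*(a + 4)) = a + 4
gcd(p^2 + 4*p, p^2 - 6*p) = p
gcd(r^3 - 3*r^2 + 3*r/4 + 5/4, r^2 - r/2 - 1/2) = r^2 - r/2 - 1/2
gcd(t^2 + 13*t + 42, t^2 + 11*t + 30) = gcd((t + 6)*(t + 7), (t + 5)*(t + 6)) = t + 6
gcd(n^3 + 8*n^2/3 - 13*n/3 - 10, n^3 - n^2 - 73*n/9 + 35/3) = n + 3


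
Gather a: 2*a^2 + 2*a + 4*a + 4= 2*a^2 + 6*a + 4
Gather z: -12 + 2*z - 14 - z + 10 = z - 16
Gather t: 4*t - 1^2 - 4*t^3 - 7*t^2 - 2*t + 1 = -4*t^3 - 7*t^2 + 2*t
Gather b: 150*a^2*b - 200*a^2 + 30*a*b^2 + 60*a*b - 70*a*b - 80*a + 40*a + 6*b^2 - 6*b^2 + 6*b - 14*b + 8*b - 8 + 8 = -200*a^2 + 30*a*b^2 - 40*a + b*(150*a^2 - 10*a)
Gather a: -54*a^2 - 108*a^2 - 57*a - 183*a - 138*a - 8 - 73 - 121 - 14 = -162*a^2 - 378*a - 216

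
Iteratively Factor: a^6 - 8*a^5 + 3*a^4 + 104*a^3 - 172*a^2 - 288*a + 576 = (a + 2)*(a^5 - 10*a^4 + 23*a^3 + 58*a^2 - 288*a + 288) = (a - 2)*(a + 2)*(a^4 - 8*a^3 + 7*a^2 + 72*a - 144) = (a - 4)*(a - 2)*(a + 2)*(a^3 - 4*a^2 - 9*a + 36) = (a - 4)*(a - 2)*(a + 2)*(a + 3)*(a^2 - 7*a + 12) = (a - 4)^2*(a - 2)*(a + 2)*(a + 3)*(a - 3)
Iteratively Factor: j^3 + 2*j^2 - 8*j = (j + 4)*(j^2 - 2*j) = (j - 2)*(j + 4)*(j)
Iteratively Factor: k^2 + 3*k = (k + 3)*(k)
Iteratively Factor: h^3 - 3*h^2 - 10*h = (h)*(h^2 - 3*h - 10) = h*(h - 5)*(h + 2)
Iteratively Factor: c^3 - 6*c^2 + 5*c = (c - 5)*(c^2 - c) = c*(c - 5)*(c - 1)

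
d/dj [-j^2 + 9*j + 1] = 9 - 2*j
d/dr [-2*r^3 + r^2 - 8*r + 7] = -6*r^2 + 2*r - 8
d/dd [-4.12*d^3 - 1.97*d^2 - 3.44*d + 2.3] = -12.36*d^2 - 3.94*d - 3.44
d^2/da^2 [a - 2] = 0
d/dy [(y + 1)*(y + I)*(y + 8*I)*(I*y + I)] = 4*I*y^3 + y^2*(-27 + 6*I) + y*(-36 - 14*I) - 9 - 16*I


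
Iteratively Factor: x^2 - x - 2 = (x - 2)*(x + 1)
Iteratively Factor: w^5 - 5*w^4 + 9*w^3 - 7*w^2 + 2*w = (w)*(w^4 - 5*w^3 + 9*w^2 - 7*w + 2) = w*(w - 2)*(w^3 - 3*w^2 + 3*w - 1) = w*(w - 2)*(w - 1)*(w^2 - 2*w + 1) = w*(w - 2)*(w - 1)^2*(w - 1)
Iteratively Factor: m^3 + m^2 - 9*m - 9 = (m + 1)*(m^2 - 9) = (m + 1)*(m + 3)*(m - 3)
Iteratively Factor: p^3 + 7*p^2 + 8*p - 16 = (p + 4)*(p^2 + 3*p - 4) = (p - 1)*(p + 4)*(p + 4)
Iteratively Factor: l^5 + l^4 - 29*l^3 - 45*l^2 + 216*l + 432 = (l - 4)*(l^4 + 5*l^3 - 9*l^2 - 81*l - 108) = (l - 4)*(l + 3)*(l^3 + 2*l^2 - 15*l - 36) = (l - 4)*(l + 3)^2*(l^2 - l - 12) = (l - 4)^2*(l + 3)^2*(l + 3)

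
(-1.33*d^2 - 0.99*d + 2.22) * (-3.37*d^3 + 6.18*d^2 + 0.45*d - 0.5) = 4.4821*d^5 - 4.8831*d^4 - 14.1981*d^3 + 13.9391*d^2 + 1.494*d - 1.11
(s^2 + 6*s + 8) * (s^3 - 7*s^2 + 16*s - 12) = s^5 - s^4 - 18*s^3 + 28*s^2 + 56*s - 96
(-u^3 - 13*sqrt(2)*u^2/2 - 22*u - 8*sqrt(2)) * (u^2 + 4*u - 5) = -u^5 - 13*sqrt(2)*u^4/2 - 4*u^4 - 26*sqrt(2)*u^3 - 17*u^3 - 88*u^2 + 49*sqrt(2)*u^2/2 - 32*sqrt(2)*u + 110*u + 40*sqrt(2)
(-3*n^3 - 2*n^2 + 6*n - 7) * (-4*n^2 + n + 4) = 12*n^5 + 5*n^4 - 38*n^3 + 26*n^2 + 17*n - 28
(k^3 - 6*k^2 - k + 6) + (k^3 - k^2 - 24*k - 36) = 2*k^3 - 7*k^2 - 25*k - 30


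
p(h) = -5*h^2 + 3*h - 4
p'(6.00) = -57.00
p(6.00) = -166.00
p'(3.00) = -27.00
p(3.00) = -40.00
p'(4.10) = -38.00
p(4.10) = -75.75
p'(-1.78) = 20.80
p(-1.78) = -25.18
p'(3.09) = -27.90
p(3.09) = -42.47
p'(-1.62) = 19.20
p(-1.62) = -21.98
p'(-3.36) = 36.60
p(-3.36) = -70.53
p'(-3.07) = 33.70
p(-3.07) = -60.33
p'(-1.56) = 18.60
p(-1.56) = -20.85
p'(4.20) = -39.00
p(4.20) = -79.60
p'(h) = 3 - 10*h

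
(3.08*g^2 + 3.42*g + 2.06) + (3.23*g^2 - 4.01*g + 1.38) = 6.31*g^2 - 0.59*g + 3.44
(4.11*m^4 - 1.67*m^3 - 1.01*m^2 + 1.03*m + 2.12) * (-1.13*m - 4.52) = -4.6443*m^5 - 16.6901*m^4 + 8.6897*m^3 + 3.4013*m^2 - 7.0512*m - 9.5824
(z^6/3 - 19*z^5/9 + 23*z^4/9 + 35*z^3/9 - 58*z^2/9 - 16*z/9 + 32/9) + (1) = z^6/3 - 19*z^5/9 + 23*z^4/9 + 35*z^3/9 - 58*z^2/9 - 16*z/9 + 41/9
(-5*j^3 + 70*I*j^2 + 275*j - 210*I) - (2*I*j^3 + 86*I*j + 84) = -5*j^3 - 2*I*j^3 + 70*I*j^2 + 275*j - 86*I*j - 84 - 210*I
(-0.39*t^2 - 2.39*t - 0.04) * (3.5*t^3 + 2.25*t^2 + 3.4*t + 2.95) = -1.365*t^5 - 9.2425*t^4 - 6.8435*t^3 - 9.3665*t^2 - 7.1865*t - 0.118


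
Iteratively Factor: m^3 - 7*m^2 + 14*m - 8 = (m - 1)*(m^2 - 6*m + 8) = (m - 4)*(m - 1)*(m - 2)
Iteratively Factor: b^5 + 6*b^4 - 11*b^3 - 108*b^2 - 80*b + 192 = (b - 4)*(b^4 + 10*b^3 + 29*b^2 + 8*b - 48) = (b - 4)*(b + 4)*(b^3 + 6*b^2 + 5*b - 12) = (b - 4)*(b + 4)^2*(b^2 + 2*b - 3) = (b - 4)*(b - 1)*(b + 4)^2*(b + 3)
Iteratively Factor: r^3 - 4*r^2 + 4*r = (r - 2)*(r^2 - 2*r) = r*(r - 2)*(r - 2)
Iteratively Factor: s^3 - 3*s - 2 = (s - 2)*(s^2 + 2*s + 1) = (s - 2)*(s + 1)*(s + 1)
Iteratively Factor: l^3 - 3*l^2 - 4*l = (l)*(l^2 - 3*l - 4) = l*(l - 4)*(l + 1)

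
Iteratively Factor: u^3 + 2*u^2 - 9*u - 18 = (u + 2)*(u^2 - 9) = (u - 3)*(u + 2)*(u + 3)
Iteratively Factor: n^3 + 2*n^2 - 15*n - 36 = (n + 3)*(n^2 - n - 12) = (n + 3)^2*(n - 4)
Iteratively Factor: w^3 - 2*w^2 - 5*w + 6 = (w + 2)*(w^2 - 4*w + 3) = (w - 3)*(w + 2)*(w - 1)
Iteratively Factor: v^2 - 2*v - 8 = (v + 2)*(v - 4)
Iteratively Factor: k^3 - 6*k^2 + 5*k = (k - 5)*(k^2 - k) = (k - 5)*(k - 1)*(k)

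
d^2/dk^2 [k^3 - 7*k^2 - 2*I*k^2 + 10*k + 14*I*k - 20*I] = 6*k - 14 - 4*I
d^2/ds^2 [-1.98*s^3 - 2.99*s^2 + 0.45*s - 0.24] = -11.88*s - 5.98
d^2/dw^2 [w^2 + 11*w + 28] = 2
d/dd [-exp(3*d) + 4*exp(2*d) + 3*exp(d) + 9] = (-3*exp(2*d) + 8*exp(d) + 3)*exp(d)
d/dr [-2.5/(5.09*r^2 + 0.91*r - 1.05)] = (25.45*r + 2.275)/(5.09*r^2 + 0.91*r - 1.05)^2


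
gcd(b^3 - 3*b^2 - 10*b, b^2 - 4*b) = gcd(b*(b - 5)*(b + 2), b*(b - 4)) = b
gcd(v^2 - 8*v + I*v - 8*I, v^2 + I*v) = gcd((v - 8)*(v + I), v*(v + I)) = v + I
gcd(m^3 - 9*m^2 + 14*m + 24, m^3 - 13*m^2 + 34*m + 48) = m^2 - 5*m - 6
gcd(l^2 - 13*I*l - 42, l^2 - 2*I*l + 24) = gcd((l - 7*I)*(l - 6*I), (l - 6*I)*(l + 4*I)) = l - 6*I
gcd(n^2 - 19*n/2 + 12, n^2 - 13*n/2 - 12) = n - 8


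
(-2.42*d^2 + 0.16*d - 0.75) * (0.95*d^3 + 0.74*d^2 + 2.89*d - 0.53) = -2.299*d^5 - 1.6388*d^4 - 7.5879*d^3 + 1.19*d^2 - 2.2523*d + 0.3975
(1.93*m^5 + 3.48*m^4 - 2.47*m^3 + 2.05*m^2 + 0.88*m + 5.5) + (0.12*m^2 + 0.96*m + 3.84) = 1.93*m^5 + 3.48*m^4 - 2.47*m^3 + 2.17*m^2 + 1.84*m + 9.34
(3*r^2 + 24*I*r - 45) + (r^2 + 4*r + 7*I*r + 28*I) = 4*r^2 + 4*r + 31*I*r - 45 + 28*I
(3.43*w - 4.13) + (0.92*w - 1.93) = 4.35*w - 6.06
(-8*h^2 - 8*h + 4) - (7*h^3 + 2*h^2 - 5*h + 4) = -7*h^3 - 10*h^2 - 3*h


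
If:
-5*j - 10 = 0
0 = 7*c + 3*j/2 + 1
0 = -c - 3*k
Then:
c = 2/7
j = -2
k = -2/21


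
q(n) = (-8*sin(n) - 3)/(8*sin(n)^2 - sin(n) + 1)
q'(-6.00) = 3.93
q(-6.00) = -3.89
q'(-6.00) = 3.93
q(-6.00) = -3.89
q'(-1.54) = 0.00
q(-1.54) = 0.50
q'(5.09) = -0.00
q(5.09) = 0.50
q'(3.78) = 0.69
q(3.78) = 0.40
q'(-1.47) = 0.00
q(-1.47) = 0.50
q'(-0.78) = -0.29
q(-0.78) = 0.46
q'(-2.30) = 0.19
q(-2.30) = 0.48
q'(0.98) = 1.26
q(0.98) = -1.70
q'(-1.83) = -0.01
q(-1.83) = 0.50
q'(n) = (-16*sin(n)*cos(n) + cos(n))*(-8*sin(n) - 3)/(8*sin(n)^2 - sin(n) + 1)^2 - 8*cos(n)/(8*sin(n)^2 - sin(n) + 1)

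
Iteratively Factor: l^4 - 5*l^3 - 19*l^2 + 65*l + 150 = (l - 5)*(l^3 - 19*l - 30) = (l - 5)^2*(l^2 + 5*l + 6) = (l - 5)^2*(l + 3)*(l + 2)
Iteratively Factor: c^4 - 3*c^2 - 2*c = (c + 1)*(c^3 - c^2 - 2*c) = (c - 2)*(c + 1)*(c^2 + c) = c*(c - 2)*(c + 1)*(c + 1)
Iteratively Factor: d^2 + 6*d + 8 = (d + 4)*(d + 2)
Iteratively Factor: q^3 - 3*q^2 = (q)*(q^2 - 3*q) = q*(q - 3)*(q)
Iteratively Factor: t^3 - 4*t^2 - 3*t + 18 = (t - 3)*(t^2 - t - 6) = (t - 3)*(t + 2)*(t - 3)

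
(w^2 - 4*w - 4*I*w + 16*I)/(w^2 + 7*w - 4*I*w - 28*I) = (w - 4)/(w + 7)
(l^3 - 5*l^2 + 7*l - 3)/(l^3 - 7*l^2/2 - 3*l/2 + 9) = 2*(l^2 - 2*l + 1)/(2*l^2 - l - 6)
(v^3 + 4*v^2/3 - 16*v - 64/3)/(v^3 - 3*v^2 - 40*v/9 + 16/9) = 3*(v + 4)/(3*v - 1)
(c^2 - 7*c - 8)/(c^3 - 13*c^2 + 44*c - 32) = (c + 1)/(c^2 - 5*c + 4)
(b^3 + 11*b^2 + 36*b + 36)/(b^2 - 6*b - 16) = (b^2 + 9*b + 18)/(b - 8)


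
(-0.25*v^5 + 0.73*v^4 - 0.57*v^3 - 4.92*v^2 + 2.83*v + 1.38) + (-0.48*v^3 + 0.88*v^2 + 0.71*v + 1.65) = -0.25*v^5 + 0.73*v^4 - 1.05*v^3 - 4.04*v^2 + 3.54*v + 3.03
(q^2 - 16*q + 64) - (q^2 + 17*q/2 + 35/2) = 93/2 - 49*q/2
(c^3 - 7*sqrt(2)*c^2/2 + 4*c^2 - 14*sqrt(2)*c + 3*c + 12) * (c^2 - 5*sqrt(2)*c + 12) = c^5 - 17*sqrt(2)*c^4/2 + 4*c^4 - 34*sqrt(2)*c^3 + 50*c^3 - 57*sqrt(2)*c^2 + 200*c^2 - 228*sqrt(2)*c + 36*c + 144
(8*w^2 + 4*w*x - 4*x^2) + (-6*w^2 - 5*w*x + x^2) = 2*w^2 - w*x - 3*x^2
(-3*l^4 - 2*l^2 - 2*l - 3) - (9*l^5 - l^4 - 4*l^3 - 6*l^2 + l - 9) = -9*l^5 - 2*l^4 + 4*l^3 + 4*l^2 - 3*l + 6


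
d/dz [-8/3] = 0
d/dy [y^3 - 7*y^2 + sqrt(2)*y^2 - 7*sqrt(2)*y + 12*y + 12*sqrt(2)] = 3*y^2 - 14*y + 2*sqrt(2)*y - 7*sqrt(2) + 12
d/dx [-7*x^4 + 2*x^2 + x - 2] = -28*x^3 + 4*x + 1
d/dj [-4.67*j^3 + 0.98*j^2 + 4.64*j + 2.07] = -14.01*j^2 + 1.96*j + 4.64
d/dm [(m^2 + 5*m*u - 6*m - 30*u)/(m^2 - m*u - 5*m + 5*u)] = ((-2*m + u + 5)*(m^2 + 5*m*u - 6*m - 30*u) + (2*m + 5*u - 6)*(m^2 - m*u - 5*m + 5*u))/(m^2 - m*u - 5*m + 5*u)^2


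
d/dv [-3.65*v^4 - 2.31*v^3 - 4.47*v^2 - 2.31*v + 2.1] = -14.6*v^3 - 6.93*v^2 - 8.94*v - 2.31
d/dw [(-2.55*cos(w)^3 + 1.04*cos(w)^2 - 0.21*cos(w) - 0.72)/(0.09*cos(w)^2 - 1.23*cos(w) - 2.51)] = (0.2295*cos(w)^4 - 6.273*cos(w)^3 - 17.9412*cos(w)^2 + 5.0912*cos(w) + 0.3585)*sin(w)/(0.0081*cos(w)^4 - 0.2214*cos(w)^3 + 1.0611*cos(w)^2 + 6.1746*cos(w) + 6.3001)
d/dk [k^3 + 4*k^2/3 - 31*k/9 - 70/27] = 3*k^2 + 8*k/3 - 31/9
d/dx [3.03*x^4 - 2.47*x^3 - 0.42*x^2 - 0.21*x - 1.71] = 12.12*x^3 - 7.41*x^2 - 0.84*x - 0.21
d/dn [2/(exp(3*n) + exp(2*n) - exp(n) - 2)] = (-6*exp(2*n) - 4*exp(n) + 2)*exp(n)/(exp(3*n) + exp(2*n) - exp(n) - 2)^2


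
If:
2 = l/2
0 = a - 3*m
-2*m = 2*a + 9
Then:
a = -27/8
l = 4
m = -9/8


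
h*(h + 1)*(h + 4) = h^3 + 5*h^2 + 4*h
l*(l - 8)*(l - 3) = l^3 - 11*l^2 + 24*l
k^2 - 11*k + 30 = (k - 6)*(k - 5)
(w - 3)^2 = w^2 - 6*w + 9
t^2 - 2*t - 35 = (t - 7)*(t + 5)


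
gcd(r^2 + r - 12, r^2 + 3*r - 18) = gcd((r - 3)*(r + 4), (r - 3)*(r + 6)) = r - 3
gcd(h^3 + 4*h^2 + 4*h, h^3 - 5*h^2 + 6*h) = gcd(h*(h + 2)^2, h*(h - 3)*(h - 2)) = h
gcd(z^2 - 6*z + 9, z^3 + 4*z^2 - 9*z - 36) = z - 3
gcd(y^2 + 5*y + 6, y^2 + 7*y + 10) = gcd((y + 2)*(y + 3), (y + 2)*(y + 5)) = y + 2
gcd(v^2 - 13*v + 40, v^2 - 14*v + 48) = v - 8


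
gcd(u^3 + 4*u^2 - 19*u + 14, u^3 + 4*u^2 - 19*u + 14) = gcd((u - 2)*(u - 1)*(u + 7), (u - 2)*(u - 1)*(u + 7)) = u^3 + 4*u^2 - 19*u + 14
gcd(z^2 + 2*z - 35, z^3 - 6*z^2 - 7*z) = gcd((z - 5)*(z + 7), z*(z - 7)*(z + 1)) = 1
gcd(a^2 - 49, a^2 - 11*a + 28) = a - 7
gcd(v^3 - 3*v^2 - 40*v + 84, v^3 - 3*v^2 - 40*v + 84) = v^3 - 3*v^2 - 40*v + 84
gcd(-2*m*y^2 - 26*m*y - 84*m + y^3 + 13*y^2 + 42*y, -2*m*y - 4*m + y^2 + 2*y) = -2*m + y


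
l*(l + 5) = l^2 + 5*l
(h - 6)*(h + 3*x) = h^2 + 3*h*x - 6*h - 18*x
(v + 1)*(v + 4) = v^2 + 5*v + 4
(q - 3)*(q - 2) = q^2 - 5*q + 6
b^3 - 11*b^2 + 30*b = b*(b - 6)*(b - 5)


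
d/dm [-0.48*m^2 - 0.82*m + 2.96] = -0.96*m - 0.82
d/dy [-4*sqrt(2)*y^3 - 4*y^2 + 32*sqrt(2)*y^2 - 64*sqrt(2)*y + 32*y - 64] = -12*sqrt(2)*y^2 - 8*y + 64*sqrt(2)*y - 64*sqrt(2) + 32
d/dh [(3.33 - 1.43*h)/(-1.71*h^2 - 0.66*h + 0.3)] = (-2.4453*h^2 + 11.3886*h + 1.7688)/(2.9241*h^4 + 2.2572*h^3 - 0.5904*h^2 - 0.396*h + 0.09)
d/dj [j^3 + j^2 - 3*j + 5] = 3*j^2 + 2*j - 3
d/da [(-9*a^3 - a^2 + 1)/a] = -18*a - 1 - 1/a^2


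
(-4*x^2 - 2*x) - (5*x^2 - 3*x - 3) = -9*x^2 + x + 3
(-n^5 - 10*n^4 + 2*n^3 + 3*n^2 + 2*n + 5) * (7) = -7*n^5 - 70*n^4 + 14*n^3 + 21*n^2 + 14*n + 35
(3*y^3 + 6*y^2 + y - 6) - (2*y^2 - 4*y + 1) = 3*y^3 + 4*y^2 + 5*y - 7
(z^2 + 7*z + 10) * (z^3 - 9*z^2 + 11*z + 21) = z^5 - 2*z^4 - 42*z^3 + 8*z^2 + 257*z + 210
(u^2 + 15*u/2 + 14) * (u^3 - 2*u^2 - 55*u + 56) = u^5 + 11*u^4/2 - 56*u^3 - 769*u^2/2 - 350*u + 784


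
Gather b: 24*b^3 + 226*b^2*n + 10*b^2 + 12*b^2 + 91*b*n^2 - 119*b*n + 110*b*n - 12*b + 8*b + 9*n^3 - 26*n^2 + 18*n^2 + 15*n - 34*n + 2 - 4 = 24*b^3 + b^2*(226*n + 22) + b*(91*n^2 - 9*n - 4) + 9*n^3 - 8*n^2 - 19*n - 2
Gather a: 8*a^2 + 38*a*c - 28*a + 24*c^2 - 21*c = 8*a^2 + a*(38*c - 28) + 24*c^2 - 21*c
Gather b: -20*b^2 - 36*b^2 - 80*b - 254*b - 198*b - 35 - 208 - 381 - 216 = -56*b^2 - 532*b - 840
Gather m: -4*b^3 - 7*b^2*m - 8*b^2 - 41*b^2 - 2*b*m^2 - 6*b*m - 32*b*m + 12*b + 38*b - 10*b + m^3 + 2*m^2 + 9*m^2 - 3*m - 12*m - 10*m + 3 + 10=-4*b^3 - 49*b^2 + 40*b + m^3 + m^2*(11 - 2*b) + m*(-7*b^2 - 38*b - 25) + 13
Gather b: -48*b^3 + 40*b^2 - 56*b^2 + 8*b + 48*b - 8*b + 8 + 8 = -48*b^3 - 16*b^2 + 48*b + 16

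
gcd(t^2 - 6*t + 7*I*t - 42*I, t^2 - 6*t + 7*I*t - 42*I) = t^2 + t*(-6 + 7*I) - 42*I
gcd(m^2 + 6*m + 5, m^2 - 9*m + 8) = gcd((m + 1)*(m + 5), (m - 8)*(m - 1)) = 1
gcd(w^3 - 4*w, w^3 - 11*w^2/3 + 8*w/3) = w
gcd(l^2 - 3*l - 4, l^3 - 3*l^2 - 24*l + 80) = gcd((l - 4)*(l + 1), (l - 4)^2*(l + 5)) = l - 4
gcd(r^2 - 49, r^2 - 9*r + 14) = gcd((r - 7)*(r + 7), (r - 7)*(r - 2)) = r - 7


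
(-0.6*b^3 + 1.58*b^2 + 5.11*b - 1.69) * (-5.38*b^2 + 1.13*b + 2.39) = 3.228*b^5 - 9.1784*b^4 - 27.1404*b^3 + 18.6427*b^2 + 10.3032*b - 4.0391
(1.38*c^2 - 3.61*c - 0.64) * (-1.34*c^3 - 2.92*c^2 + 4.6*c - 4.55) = -1.8492*c^5 + 0.8078*c^4 + 17.7468*c^3 - 21.0162*c^2 + 13.4815*c + 2.912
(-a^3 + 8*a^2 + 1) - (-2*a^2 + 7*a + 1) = -a^3 + 10*a^2 - 7*a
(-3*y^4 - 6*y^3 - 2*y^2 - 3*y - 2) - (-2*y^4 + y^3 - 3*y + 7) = -y^4 - 7*y^3 - 2*y^2 - 9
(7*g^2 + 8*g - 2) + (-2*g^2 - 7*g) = 5*g^2 + g - 2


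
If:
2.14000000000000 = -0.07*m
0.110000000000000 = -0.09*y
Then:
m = -30.57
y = -1.22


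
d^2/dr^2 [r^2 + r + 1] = 2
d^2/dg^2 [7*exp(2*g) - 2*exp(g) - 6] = (28*exp(g) - 2)*exp(g)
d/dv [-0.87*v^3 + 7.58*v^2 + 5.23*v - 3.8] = -2.61*v^2 + 15.16*v + 5.23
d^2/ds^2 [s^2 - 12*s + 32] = 2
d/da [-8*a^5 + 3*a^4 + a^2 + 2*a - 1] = -40*a^4 + 12*a^3 + 2*a + 2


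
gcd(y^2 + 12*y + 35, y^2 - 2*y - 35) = y + 5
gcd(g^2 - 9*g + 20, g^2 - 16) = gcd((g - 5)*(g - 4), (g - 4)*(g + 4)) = g - 4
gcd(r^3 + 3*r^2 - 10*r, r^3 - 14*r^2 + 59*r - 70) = r - 2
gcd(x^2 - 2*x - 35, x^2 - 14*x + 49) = x - 7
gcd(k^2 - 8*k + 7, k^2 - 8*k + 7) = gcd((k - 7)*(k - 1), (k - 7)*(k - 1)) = k^2 - 8*k + 7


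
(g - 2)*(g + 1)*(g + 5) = g^3 + 4*g^2 - 7*g - 10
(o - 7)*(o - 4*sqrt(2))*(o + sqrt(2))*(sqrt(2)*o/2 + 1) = sqrt(2)*o^4/2 - 7*sqrt(2)*o^3/2 - 2*o^3 - 7*sqrt(2)*o^2 + 14*o^2 - 8*o + 49*sqrt(2)*o + 56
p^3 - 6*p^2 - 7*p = p*(p - 7)*(p + 1)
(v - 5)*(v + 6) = v^2 + v - 30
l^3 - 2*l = l*(l - sqrt(2))*(l + sqrt(2))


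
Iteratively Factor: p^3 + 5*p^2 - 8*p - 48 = (p - 3)*(p^2 + 8*p + 16) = (p - 3)*(p + 4)*(p + 4)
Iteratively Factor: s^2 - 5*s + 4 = (s - 1)*(s - 4)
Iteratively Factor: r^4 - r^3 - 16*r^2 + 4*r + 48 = (r + 2)*(r^3 - 3*r^2 - 10*r + 24) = (r - 4)*(r + 2)*(r^2 + r - 6) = (r - 4)*(r + 2)*(r + 3)*(r - 2)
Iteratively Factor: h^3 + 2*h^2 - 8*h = (h - 2)*(h^2 + 4*h) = (h - 2)*(h + 4)*(h)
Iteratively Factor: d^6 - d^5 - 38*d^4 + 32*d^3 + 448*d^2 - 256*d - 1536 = (d - 4)*(d^5 + 3*d^4 - 26*d^3 - 72*d^2 + 160*d + 384) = (d - 4)*(d + 4)*(d^4 - d^3 - 22*d^2 + 16*d + 96) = (d - 4)*(d + 4)^2*(d^3 - 5*d^2 - 2*d + 24) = (d - 4)^2*(d + 4)^2*(d^2 - d - 6) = (d - 4)^2*(d - 3)*(d + 4)^2*(d + 2)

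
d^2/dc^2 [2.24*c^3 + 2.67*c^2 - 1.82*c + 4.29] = 13.44*c + 5.34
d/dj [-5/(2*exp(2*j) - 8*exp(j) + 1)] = 20*(exp(j) - 2)*exp(j)/(2*exp(2*j) - 8*exp(j) + 1)^2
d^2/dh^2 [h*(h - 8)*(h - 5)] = 6*h - 26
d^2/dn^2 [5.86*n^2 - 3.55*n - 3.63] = 11.7200000000000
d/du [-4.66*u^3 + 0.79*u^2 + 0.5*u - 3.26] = -13.98*u^2 + 1.58*u + 0.5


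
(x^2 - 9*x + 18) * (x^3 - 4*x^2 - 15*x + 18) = x^5 - 13*x^4 + 39*x^3 + 81*x^2 - 432*x + 324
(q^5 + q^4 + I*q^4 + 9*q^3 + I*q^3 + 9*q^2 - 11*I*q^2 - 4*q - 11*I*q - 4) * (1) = q^5 + q^4 + I*q^4 + 9*q^3 + I*q^3 + 9*q^2 - 11*I*q^2 - 4*q - 11*I*q - 4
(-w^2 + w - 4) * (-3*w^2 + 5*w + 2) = 3*w^4 - 8*w^3 + 15*w^2 - 18*w - 8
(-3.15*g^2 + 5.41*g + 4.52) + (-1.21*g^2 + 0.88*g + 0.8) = -4.36*g^2 + 6.29*g + 5.32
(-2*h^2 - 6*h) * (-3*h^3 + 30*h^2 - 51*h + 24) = 6*h^5 - 42*h^4 - 78*h^3 + 258*h^2 - 144*h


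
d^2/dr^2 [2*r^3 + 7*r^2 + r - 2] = 12*r + 14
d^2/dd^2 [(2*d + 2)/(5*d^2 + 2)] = 20*(20*d^2*(d + 1) - (3*d + 1)*(5*d^2 + 2))/(5*d^2 + 2)^3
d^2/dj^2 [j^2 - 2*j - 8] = 2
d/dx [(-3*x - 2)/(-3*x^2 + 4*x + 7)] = (-9*x^2 - 12*x - 13)/(9*x^4 - 24*x^3 - 26*x^2 + 56*x + 49)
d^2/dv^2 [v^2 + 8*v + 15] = 2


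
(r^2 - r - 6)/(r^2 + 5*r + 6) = (r - 3)/(r + 3)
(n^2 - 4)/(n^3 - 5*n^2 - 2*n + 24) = (n - 2)/(n^2 - 7*n + 12)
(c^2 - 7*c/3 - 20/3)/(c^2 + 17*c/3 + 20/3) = (c - 4)/(c + 4)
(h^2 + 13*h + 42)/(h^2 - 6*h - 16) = (h^2 + 13*h + 42)/(h^2 - 6*h - 16)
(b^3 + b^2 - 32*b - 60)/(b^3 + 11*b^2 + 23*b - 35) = (b^2 - 4*b - 12)/(b^2 + 6*b - 7)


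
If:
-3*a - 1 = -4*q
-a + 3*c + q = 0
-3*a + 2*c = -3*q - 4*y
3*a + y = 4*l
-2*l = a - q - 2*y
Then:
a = 1/49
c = -4/49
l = -1/49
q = 13/49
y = -1/7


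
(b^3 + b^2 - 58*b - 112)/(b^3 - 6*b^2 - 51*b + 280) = (b + 2)/(b - 5)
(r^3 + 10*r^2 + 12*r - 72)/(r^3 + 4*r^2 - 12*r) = (r + 6)/r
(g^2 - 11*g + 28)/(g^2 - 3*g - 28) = (g - 4)/(g + 4)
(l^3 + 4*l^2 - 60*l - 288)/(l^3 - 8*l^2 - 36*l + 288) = (l + 6)/(l - 6)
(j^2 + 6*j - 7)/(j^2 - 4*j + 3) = (j + 7)/(j - 3)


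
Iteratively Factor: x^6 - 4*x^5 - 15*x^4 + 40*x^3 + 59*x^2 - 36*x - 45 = (x - 5)*(x^5 + x^4 - 10*x^3 - 10*x^2 + 9*x + 9) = (x - 5)*(x - 3)*(x^4 + 4*x^3 + 2*x^2 - 4*x - 3) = (x - 5)*(x - 3)*(x - 1)*(x^3 + 5*x^2 + 7*x + 3) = (x - 5)*(x - 3)*(x - 1)*(x + 1)*(x^2 + 4*x + 3) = (x - 5)*(x - 3)*(x - 1)*(x + 1)*(x + 3)*(x + 1)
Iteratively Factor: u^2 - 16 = (u - 4)*(u + 4)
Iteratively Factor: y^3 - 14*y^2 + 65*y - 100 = (y - 5)*(y^2 - 9*y + 20) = (y - 5)^2*(y - 4)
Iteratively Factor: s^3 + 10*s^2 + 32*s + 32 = (s + 4)*(s^2 + 6*s + 8) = (s + 4)^2*(s + 2)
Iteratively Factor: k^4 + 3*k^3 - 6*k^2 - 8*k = (k + 1)*(k^3 + 2*k^2 - 8*k) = k*(k + 1)*(k^2 + 2*k - 8) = k*(k - 2)*(k + 1)*(k + 4)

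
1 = 1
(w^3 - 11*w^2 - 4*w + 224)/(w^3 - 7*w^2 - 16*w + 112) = (w - 8)/(w - 4)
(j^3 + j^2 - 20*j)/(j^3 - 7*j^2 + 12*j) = (j + 5)/(j - 3)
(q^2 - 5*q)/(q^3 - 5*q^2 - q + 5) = q/(q^2 - 1)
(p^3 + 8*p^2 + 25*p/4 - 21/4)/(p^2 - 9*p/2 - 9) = (2*p^2 + 13*p - 7)/(2*(p - 6))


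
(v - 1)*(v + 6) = v^2 + 5*v - 6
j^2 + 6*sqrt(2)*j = j*(j + 6*sqrt(2))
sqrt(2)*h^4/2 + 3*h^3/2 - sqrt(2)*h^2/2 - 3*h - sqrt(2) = (h - sqrt(2))*(h + sqrt(2)/2)*(h + sqrt(2))*(sqrt(2)*h/2 + 1)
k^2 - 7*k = k*(k - 7)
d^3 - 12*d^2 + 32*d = d*(d - 8)*(d - 4)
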